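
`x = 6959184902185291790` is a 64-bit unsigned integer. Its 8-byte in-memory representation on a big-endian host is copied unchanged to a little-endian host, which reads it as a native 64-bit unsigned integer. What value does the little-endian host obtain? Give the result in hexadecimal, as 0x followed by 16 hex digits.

6959184902185291790 in 64-bit hexadecimal is 0x6093FDCC1504100E.
Stored big-endian, the bytes at ascending addresses are 60 93 FD CC 15 04 10 0E.
Read back as little-endian, the first byte is least significant, giving 0x0E100415CCFD9360.

0x0E100415CCFD9360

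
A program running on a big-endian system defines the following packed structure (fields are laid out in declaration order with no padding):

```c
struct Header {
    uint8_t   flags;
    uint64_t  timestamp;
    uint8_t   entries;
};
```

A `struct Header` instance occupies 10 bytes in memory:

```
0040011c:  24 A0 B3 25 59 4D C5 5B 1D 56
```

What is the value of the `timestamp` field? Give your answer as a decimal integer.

`timestamp` follows `flags` (1 byte), so it starts at byte offset 1 and occupies 8 bytes.
Bytes at offsets 1..8: A0 B3 25 59 4D C5 5B 1D.
Big-endian stores the most-significant byte at the lowest address.
The bytes are already most-significant first: 0xA0B325594DC55B1D.
0xA0B325594DC55B1D = 11579640132386773789.

11579640132386773789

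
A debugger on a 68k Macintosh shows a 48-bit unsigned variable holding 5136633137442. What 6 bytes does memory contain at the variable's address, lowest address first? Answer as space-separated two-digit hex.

04 AB F7 31 89 22

5136633137442 in hexadecimal, padded to 48 bits, is 0x04ABF7318922.
Split into bytes (most-significant first): 04 AB F7 31 89 22.
Big-endian stores the most-significant byte at the lowest address.
So the memory order matches the most-significant-first order: 04 AB F7 31 89 22.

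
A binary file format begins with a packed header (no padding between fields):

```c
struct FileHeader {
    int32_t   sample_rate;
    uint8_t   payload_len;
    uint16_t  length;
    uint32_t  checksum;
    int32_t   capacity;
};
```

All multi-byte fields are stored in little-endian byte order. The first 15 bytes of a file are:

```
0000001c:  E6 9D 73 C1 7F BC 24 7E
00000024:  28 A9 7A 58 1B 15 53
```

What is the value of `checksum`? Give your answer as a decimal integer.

2057906302

`checksum` follows `sample_rate` (4 B), `payload_len` (1 B), `length` (2 B), so it starts at offset 4 + 1 + 2 = 7 and occupies 4 bytes.
Bytes at offsets 7..10: 7E 28 A9 7A.
Little-endian: lowest address holds the least-significant byte.
Reassemble most-significant byte first: 7A A9 28 7E → 0x7AA9287E.
0x7AA9287E = 2057906302.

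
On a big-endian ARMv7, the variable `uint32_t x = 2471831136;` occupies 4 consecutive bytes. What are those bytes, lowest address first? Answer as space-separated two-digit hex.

93 55 26 60

2471831136 in hexadecimal, padded to 32 bits, is 0x93552660.
Split into bytes (most-significant first): 93 55 26 60.
Big-endian stores the most-significant byte at the lowest address.
So the memory order matches the most-significant-first order: 93 55 26 60.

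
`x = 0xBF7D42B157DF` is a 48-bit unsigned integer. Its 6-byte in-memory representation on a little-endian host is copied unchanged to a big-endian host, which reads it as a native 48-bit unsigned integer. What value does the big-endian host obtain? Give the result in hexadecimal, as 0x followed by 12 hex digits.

0xDF57B1427DBF

Stored little-endian, the bytes at ascending addresses are DF 57 B1 42 7D BF.
Read back as big-endian, the last byte is least significant, giving 0xDF57B1427DBF.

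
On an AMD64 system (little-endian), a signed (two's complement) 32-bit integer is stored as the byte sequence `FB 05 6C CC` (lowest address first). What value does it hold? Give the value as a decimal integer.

Little-endian stores the least-significant byte at the lowest address.
Reassemble most-significant byte first: CC 6C 05 FB → 0xCC6C05FB.
Top bit is set, so as a signed 32-bit value this is 0xCC6C05FB − 2^32 = -865335813.

-865335813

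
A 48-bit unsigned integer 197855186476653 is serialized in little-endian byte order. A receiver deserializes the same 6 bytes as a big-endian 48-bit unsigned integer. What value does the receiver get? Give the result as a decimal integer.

120250959983283

197855186476653 in 48-bit hexadecimal is 0xB3F2C01B5E6D.
Stored little-endian, the bytes at ascending addresses are 6D 5E 1B C0 F2 B3.
Read back as big-endian, the last byte is least significant, giving 0x6D5E1BC0F2B3.
0x6D5E1BC0F2B3 = 120250959983283.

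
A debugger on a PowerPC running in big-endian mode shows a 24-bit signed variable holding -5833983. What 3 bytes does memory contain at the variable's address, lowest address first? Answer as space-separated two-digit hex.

Two's complement of -5833983 in 24 bits: 5833983 = 0x5904FF; invert → 0xA6FB00; add 1 → 0xA6FB01.
Split into bytes (most-significant first): A6 FB 01.
Big-endian: lowest address holds the most-significant byte.
So the memory order matches the most-significant-first order: A6 FB 01.

A6 FB 01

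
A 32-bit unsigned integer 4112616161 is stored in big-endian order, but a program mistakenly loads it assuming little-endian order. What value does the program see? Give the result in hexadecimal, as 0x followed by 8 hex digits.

0xE18A21F5

4112616161 in 32-bit hexadecimal is 0xF5218AE1.
Stored big-endian, the bytes at ascending addresses are F5 21 8A E1.
Read back as little-endian, the first byte is least significant, giving 0xE18A21F5.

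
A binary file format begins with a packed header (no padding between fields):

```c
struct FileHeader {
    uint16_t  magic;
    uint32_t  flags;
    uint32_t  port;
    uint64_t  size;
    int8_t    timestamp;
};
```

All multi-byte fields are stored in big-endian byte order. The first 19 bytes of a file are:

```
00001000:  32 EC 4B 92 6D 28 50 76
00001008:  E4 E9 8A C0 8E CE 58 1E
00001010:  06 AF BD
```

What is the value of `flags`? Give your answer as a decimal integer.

`flags` follows `magic` (2 bytes), so it starts at byte offset 2 and occupies 4 bytes.
Bytes at offsets 2..5: 4B 92 6D 28.
In big-endian order the high byte comes first in memory.
The bytes are already most-significant first: 0x4B926D28.
0x4B926D28 = 1267887400.

1267887400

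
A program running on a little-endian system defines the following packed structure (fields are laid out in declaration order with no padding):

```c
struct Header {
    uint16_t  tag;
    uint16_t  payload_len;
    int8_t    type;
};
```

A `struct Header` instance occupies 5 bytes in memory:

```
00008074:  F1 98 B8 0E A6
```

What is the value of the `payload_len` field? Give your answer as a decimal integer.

`payload_len` follows `tag` (2 bytes), so it starts at byte offset 2 and occupies 2 bytes.
Bytes at offsets 2..3: B8 0E.
Little-endian stores the least-significant byte at the lowest address.
Reassemble most-significant byte first: 0E B8 → 0x0EB8.
0x0EB8 = 3768.

3768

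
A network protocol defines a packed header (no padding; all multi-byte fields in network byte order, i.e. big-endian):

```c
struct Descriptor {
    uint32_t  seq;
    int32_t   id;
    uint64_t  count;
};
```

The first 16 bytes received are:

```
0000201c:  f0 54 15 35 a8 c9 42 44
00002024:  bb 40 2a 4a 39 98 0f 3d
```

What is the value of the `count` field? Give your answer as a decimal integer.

13492830981884219197

`count` follows `seq` (4 B), `id` (4 B), so it starts at offset 4 + 4 = 8 and occupies 8 bytes.
Bytes at offsets 8..15: BB 40 2A 4A 39 98 0F 3D.
Big-endian stores the most-significant byte at the lowest address.
The bytes are already most-significant first: 0xBB402A4A39980F3D.
0xBB402A4A39980F3D = 13492830981884219197.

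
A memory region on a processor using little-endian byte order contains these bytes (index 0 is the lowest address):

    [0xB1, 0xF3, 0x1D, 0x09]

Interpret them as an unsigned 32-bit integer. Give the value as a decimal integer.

Little-endian stores the least-significant byte at the lowest address.
Reassemble most-significant byte first: 09 1D F3 B1 → 0x091DF3B1.
0x091DF3B1 = 152957873.

152957873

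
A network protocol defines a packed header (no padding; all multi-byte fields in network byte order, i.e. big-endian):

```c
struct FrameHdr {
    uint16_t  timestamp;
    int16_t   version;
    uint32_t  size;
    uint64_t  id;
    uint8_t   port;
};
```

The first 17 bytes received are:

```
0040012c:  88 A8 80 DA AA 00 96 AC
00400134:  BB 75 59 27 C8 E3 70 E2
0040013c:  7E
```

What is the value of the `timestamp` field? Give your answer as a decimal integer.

`timestamp` is the first field, at byte offset 0, occupying 2 bytes.
Bytes at offsets 0..1: 88 A8.
Big-endian: lowest address holds the most-significant byte.
The bytes are already most-significant first: 0x88A8.
0x88A8 = 34984.

34984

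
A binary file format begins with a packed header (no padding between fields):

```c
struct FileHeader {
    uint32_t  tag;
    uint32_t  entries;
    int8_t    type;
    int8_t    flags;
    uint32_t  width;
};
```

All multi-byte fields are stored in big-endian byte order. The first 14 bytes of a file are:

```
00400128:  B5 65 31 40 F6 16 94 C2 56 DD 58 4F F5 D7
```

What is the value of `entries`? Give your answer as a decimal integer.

4128675010

`entries` follows `tag` (4 bytes), so it starts at byte offset 4 and occupies 4 bytes.
Bytes at offsets 4..7: F6 16 94 C2.
In big-endian order the high byte comes first in memory.
The bytes are already most-significant first: 0xF61694C2.
0xF61694C2 = 4128675010.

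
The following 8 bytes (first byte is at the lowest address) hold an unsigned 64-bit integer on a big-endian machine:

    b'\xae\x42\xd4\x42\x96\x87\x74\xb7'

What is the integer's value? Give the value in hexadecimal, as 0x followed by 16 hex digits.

Big-endian stores the most-significant byte at the lowest address.
The bytes are already most-significant first: 0xAE42D442968774B7.

0xAE42D442968774B7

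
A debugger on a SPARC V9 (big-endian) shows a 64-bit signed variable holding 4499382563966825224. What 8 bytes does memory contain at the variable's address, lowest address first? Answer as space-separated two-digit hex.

3E 71 04 9A 69 D4 33 08

4499382563966825224 in hexadecimal, padded to 64 bits, is 0x3E71049A69D43308.
Split into bytes (most-significant first): 3E 71 04 9A 69 D4 33 08.
Big-endian: lowest address holds the most-significant byte.
So the memory order matches the most-significant-first order: 3E 71 04 9A 69 D4 33 08.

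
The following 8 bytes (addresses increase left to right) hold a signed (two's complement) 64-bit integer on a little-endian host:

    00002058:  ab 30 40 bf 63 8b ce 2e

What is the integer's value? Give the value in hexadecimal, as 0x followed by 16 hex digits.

In little-endian order the low byte comes first in memory.
Reassemble most-significant byte first: 2E CE 8B 63 BF 40 30 AB → 0x2ECE8B63BF4030AB.

0x2ECE8B63BF4030AB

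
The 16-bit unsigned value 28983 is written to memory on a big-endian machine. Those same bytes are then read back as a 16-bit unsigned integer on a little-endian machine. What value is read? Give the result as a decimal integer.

14193

28983 in 16-bit hexadecimal is 0x7137.
Stored big-endian, the bytes at ascending addresses are 71 37.
Read back as little-endian, the first byte is least significant, giving 0x3771.
0x3771 = 14193.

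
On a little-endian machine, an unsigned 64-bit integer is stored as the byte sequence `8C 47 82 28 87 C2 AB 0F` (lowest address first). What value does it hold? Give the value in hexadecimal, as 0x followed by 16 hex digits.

Little-endian stores the least-significant byte at the lowest address.
Reassemble most-significant byte first: 0F AB C2 87 28 82 47 8C → 0x0FABC2872882478C.

0x0FABC2872882478C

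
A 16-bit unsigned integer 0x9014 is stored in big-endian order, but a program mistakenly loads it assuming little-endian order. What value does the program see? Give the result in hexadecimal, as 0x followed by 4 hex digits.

Stored big-endian, the bytes at ascending addresses are 90 14.
Read back as little-endian, the first byte is least significant, giving 0x1490.

0x1490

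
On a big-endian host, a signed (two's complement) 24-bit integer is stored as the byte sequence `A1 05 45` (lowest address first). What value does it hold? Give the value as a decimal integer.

-6224571

Big-endian: lowest address holds the most-significant byte.
The bytes are already most-significant first: 0xA10545.
Top bit is set, so as a signed 24-bit value this is 0xA10545 − 2^24 = -6224571.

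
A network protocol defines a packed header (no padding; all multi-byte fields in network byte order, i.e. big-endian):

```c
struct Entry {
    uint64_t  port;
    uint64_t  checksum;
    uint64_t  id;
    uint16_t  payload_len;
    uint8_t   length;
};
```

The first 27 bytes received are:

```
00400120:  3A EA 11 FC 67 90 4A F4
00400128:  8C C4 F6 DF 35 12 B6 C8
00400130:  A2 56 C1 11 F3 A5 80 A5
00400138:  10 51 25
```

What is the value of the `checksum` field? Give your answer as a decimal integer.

10143503699273758408

`checksum` follows `port` (8 bytes), so it starts at byte offset 8 and occupies 8 bytes.
Bytes at offsets 8..15: 8C C4 F6 DF 35 12 B6 C8.
Big-endian: lowest address holds the most-significant byte.
The bytes are already most-significant first: 0x8CC4F6DF3512B6C8.
0x8CC4F6DF3512B6C8 = 10143503699273758408.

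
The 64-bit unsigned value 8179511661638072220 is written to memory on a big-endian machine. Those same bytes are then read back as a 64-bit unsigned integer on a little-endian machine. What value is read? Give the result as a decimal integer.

8179511661638072220 in 64-bit hexadecimal is 0x71837684F41A379C.
Stored big-endian, the bytes at ascending addresses are 71 83 76 84 F4 1A 37 9C.
Read back as little-endian, the first byte is least significant, giving 0x9C371AF484768371.
0x9C371AF484768371 = 11256495431132545905.

11256495431132545905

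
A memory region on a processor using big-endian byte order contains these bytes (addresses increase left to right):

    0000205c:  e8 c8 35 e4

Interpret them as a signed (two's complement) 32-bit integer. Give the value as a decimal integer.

Big-endian stores the most-significant byte at the lowest address.
The bytes are already most-significant first: 0xE8C835E4.
Top bit is set, so as a signed 32-bit value this is 0xE8C835E4 − 2^32 = -389532188.

-389532188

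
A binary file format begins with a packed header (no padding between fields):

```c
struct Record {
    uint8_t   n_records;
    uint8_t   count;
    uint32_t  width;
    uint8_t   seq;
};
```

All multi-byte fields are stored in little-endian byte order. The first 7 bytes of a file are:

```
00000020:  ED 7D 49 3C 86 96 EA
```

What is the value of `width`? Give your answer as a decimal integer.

`width` follows `n_records` (1 B), `count` (1 B), so it starts at offset 1 + 1 = 2 and occupies 4 bytes.
Bytes at offsets 2..5: 49 3C 86 96.
Little-endian: lowest address holds the least-significant byte.
Reassemble most-significant byte first: 96 86 3C 49 → 0x96863C49.
0x96863C49 = 2525379657.

2525379657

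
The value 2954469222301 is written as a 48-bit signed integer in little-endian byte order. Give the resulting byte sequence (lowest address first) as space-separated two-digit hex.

2954469222301 in hexadecimal, padded to 48 bits, is 0x02AFE416A79D.
Split into bytes (most-significant first): 02 AF E4 16 A7 9D.
In little-endian order the low byte comes first in memory.
So at ascending addresses the bytes are 9D A7 16 E4 AF 02.

9D A7 16 E4 AF 02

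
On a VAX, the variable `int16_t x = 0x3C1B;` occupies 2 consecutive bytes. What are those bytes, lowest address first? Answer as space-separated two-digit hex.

1B 3C

Split into bytes (most-significant first): 3C 1B.
Little-endian stores the least-significant byte at the lowest address.
So at ascending addresses the bytes are 1B 3C.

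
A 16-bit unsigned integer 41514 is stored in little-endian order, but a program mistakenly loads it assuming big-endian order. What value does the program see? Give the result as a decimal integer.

41514 in 16-bit hexadecimal is 0xA22A.
Stored little-endian, the bytes at ascending addresses are 2A A2.
Read back as big-endian, the last byte is least significant, giving 0x2AA2.
0x2AA2 = 10914.

10914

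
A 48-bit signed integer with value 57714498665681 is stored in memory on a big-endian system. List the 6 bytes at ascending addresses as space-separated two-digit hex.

34 7D B4 30 FC D1

57714498665681 in hexadecimal, padded to 48 bits, is 0x347DB430FCD1.
Split into bytes (most-significant first): 34 7D B4 30 FC D1.
Big-endian: lowest address holds the most-significant byte.
So the memory order matches the most-significant-first order: 34 7D B4 30 FC D1.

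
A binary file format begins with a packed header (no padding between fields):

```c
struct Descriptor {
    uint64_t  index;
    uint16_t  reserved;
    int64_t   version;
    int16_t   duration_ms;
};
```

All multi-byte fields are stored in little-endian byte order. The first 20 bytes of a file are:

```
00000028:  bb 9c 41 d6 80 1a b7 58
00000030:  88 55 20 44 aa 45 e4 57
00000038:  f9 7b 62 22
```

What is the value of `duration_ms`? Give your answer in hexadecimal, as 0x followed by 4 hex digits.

`duration_ms` follows `index` (8 B), `reserved` (2 B), `version` (8 B), so it starts at offset 8 + 2 + 8 = 18 and occupies 2 bytes.
Bytes at offsets 18..19: 62 22.
Little-endian stores the least-significant byte at the lowest address.
Reassemble most-significant byte first: 22 62 → 0x2262.

0x2262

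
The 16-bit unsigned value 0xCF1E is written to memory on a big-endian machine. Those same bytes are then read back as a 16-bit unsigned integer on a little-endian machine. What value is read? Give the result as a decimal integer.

7887

Stored big-endian, the bytes at ascending addresses are CF 1E.
Read back as little-endian, the first byte is least significant, giving 0x1ECF.
0x1ECF = 7887.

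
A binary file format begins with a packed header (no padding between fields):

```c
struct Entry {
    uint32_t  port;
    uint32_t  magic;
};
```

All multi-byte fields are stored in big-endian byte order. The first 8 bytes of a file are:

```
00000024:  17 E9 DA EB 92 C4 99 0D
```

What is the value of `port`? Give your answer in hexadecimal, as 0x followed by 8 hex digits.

0x17E9DAEB

`port` is the first field, at byte offset 0, occupying 4 bytes.
Bytes at offsets 0..3: 17 E9 DA EB.
Big-endian: lowest address holds the most-significant byte.
The bytes are already most-significant first: 0x17E9DAEB.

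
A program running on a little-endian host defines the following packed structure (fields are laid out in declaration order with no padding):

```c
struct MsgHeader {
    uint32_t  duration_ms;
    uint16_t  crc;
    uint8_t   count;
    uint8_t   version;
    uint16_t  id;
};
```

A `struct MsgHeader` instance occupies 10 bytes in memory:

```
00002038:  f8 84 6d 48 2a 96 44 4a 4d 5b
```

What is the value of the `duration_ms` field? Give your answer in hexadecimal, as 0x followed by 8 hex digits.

`duration_ms` is the first field, at byte offset 0, occupying 4 bytes.
Bytes at offsets 0..3: F8 84 6D 48.
In little-endian order the low byte comes first in memory.
Reassemble most-significant byte first: 48 6D 84 F8 → 0x486D84F8.

0x486D84F8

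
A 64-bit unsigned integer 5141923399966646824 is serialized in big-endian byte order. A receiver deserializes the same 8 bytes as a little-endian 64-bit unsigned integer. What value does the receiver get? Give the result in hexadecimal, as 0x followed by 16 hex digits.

5141923399966646824 in 64-bit hexadecimal is 0x475BC816D547E228.
Stored big-endian, the bytes at ascending addresses are 47 5B C8 16 D5 47 E2 28.
Read back as little-endian, the first byte is least significant, giving 0x28E247D516C85B47.

0x28E247D516C85B47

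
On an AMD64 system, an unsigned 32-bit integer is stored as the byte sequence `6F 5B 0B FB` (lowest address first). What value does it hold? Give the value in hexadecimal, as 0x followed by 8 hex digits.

0xFB0B5B6F

In little-endian order the low byte comes first in memory.
Reassemble most-significant byte first: FB 0B 5B 6F → 0xFB0B5B6F.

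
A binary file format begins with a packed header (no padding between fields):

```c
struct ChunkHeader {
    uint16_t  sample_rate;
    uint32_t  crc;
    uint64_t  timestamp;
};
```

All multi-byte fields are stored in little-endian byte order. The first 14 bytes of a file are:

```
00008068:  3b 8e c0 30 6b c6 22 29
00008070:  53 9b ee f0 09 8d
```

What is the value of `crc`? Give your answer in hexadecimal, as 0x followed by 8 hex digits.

`crc` follows `sample_rate` (2 bytes), so it starts at byte offset 2 and occupies 4 bytes.
Bytes at offsets 2..5: C0 30 6B C6.
Little-endian: lowest address holds the least-significant byte.
Reassemble most-significant byte first: C6 6B 30 C0 → 0xC66B30C0.

0xC66B30C0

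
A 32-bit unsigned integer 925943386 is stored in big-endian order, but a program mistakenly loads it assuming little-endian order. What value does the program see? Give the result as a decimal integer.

925943386 in 32-bit hexadecimal is 0x3730C65A.
Stored big-endian, the bytes at ascending addresses are 37 30 C6 5A.
Read back as little-endian, the first byte is least significant, giving 0x5AC63037.
0x5AC63037 = 1522937911.

1522937911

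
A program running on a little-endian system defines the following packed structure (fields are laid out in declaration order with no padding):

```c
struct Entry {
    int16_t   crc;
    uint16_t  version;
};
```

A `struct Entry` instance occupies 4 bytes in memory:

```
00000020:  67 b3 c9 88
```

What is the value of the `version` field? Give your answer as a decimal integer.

35017

`version` follows `crc` (2 bytes), so it starts at byte offset 2 and occupies 2 bytes.
Bytes at offsets 2..3: C9 88.
Little-endian stores the least-significant byte at the lowest address.
Reassemble most-significant byte first: 88 C9 → 0x88C9.
0x88C9 = 35017.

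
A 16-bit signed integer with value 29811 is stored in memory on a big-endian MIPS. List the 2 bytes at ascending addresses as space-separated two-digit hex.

29811 in hexadecimal, padded to 16 bits, is 0x7473.
Split into bytes (most-significant first): 74 73.
In big-endian order the high byte comes first in memory.
So the memory order matches the most-significant-first order: 74 73.

74 73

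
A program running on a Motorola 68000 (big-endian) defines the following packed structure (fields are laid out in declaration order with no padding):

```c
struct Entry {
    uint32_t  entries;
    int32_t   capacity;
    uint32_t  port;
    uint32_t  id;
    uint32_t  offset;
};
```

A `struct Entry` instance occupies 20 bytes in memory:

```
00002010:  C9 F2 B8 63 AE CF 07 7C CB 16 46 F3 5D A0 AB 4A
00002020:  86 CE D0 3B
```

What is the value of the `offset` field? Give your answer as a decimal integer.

2261700667

`offset` follows `entries` (4 B), `capacity` (4 B), `port` (4 B), `id` (4 B), so it starts at offset 4 + 4 + 4 + 4 = 16 and occupies 4 bytes.
Bytes at offsets 16..19: 86 CE D0 3B.
In big-endian order the high byte comes first in memory.
The bytes are already most-significant first: 0x86CED03B.
0x86CED03B = 2261700667.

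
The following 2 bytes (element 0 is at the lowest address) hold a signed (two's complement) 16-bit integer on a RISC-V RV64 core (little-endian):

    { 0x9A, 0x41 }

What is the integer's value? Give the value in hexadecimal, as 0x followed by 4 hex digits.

Little-endian: lowest address holds the least-significant byte.
Reassemble most-significant byte first: 41 9A → 0x419A.

0x419A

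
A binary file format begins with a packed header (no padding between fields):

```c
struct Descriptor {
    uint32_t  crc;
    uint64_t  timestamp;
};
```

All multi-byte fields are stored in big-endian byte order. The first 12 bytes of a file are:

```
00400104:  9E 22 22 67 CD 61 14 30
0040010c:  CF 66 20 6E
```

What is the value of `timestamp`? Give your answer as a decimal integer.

14799132050386722926

`timestamp` follows `crc` (4 bytes), so it starts at byte offset 4 and occupies 8 bytes.
Bytes at offsets 4..11: CD 61 14 30 CF 66 20 6E.
Big-endian stores the most-significant byte at the lowest address.
The bytes are already most-significant first: 0xCD611430CF66206E.
0xCD611430CF66206E = 14799132050386722926.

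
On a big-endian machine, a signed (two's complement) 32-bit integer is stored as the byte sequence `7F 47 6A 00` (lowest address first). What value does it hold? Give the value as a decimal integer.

Big-endian: lowest address holds the most-significant byte.
The bytes are already most-significant first: 0x7F476A00.
0x7F476A00 = 2135386624.

2135386624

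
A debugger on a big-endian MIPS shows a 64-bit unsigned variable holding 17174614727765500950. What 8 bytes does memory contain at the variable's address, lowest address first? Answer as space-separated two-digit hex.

17174614727765500950 in hexadecimal, padded to 64 bits, is 0xEE587D1992A7A416.
Split into bytes (most-significant first): EE 58 7D 19 92 A7 A4 16.
Big-endian stores the most-significant byte at the lowest address.
So the memory order matches the most-significant-first order: EE 58 7D 19 92 A7 A4 16.

EE 58 7D 19 92 A7 A4 16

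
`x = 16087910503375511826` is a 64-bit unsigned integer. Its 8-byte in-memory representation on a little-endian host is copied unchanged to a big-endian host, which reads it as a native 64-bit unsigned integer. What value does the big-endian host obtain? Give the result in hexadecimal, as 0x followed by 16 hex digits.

0x1221F98B5DBD43DF

16087910503375511826 in 64-bit hexadecimal is 0xDF43BD5D8BF92112.
Stored little-endian, the bytes at ascending addresses are 12 21 F9 8B 5D BD 43 DF.
Read back as big-endian, the last byte is least significant, giving 0x1221F98B5DBD43DF.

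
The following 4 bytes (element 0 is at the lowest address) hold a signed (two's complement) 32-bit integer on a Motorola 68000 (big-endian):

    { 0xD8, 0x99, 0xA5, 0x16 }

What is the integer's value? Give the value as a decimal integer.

-661019370

Big-endian stores the most-significant byte at the lowest address.
The bytes are already most-significant first: 0xD899A516.
Top bit is set, so as a signed 32-bit value this is 0xD899A516 − 2^32 = -661019370.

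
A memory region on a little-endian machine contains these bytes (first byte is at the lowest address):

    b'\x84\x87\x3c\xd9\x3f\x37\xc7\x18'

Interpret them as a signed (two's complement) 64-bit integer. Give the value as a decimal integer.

Little-endian stores the least-significant byte at the lowest address.
Reassemble most-significant byte first: 18 C7 37 3F D9 3C 87 84 → 0x18C7373FD93C8784.
0x18C7373FD93C8784 = 1785456524642781060.

1785456524642781060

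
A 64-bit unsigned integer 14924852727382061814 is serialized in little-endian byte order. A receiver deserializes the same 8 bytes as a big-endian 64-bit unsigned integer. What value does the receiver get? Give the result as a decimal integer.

17776447651076251599

14924852727382061814 in 64-bit hexadecimal is 0xCF1FBA7AF4A0B2F6.
Stored little-endian, the bytes at ascending addresses are F6 B2 A0 F4 7A BA 1F CF.
Read back as big-endian, the last byte is least significant, giving 0xF6B2A0F47ABA1FCF.
0xF6B2A0F47ABA1FCF = 17776447651076251599.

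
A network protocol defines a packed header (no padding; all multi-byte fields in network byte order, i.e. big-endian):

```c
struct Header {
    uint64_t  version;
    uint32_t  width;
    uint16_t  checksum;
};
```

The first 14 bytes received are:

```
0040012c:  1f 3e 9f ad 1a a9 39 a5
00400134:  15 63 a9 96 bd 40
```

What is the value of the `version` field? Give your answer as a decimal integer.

2251412429557283237

`version` is the first field, at byte offset 0, occupying 8 bytes.
Bytes at offsets 0..7: 1F 3E 9F AD 1A A9 39 A5.
Big-endian stores the most-significant byte at the lowest address.
The bytes are already most-significant first: 0x1F3E9FAD1AA939A5.
0x1F3E9FAD1AA939A5 = 2251412429557283237.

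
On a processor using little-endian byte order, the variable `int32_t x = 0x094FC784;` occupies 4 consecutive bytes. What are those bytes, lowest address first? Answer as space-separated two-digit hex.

Split into bytes (most-significant first): 09 4F C7 84.
Little-endian: lowest address holds the least-significant byte.
So at ascending addresses the bytes are 84 C7 4F 09.

84 C7 4F 09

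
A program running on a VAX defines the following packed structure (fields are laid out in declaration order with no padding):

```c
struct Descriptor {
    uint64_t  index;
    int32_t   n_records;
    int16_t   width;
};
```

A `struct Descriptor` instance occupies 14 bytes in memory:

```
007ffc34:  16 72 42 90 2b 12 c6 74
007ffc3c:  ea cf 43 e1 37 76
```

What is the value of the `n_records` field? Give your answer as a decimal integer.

-515649558

`n_records` follows `index` (8 bytes), so it starts at byte offset 8 and occupies 4 bytes.
Bytes at offsets 8..11: EA CF 43 E1.
Little-endian: lowest address holds the least-significant byte.
Reassemble most-significant byte first: E1 43 CF EA → 0xE143CFEA.
Top bit is set, so as a signed 32-bit value this is 0xE143CFEA − 2^32 = -515649558.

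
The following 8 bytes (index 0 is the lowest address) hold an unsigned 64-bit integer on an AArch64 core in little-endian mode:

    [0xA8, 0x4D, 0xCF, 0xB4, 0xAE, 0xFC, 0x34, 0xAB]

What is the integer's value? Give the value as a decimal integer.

Little-endian: lowest address holds the least-significant byte.
Reassemble most-significant byte first: AB 34 FC AE B4 CF 4D A8 → 0xAB34FCAEB4CF4DA8.
0xAB34FCAEB4CF4DA8 = 12336763106562624936.

12336763106562624936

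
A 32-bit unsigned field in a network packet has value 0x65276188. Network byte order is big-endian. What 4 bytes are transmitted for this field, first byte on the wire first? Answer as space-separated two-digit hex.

65 27 61 88

Split into bytes (most-significant first): 65 27 61 88.
In big-endian order the high byte comes first in memory.
So the memory order matches the most-significant-first order: 65 27 61 88.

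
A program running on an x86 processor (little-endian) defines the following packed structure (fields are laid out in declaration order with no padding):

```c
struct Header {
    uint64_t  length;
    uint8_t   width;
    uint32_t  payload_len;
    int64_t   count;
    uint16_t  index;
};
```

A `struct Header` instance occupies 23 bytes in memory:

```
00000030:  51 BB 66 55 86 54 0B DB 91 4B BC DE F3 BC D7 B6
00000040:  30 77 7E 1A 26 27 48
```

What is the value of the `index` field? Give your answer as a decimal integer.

18471

`index` follows `length` (8 B), `width` (1 B), `payload_len` (4 B), `count` (8 B), so it starts at offset 8 + 1 + 4 + 8 = 21 and occupies 2 bytes.
Bytes at offsets 21..22: 27 48.
Little-endian: lowest address holds the least-significant byte.
Reassemble most-significant byte first: 48 27 → 0x4827.
0x4827 = 18471.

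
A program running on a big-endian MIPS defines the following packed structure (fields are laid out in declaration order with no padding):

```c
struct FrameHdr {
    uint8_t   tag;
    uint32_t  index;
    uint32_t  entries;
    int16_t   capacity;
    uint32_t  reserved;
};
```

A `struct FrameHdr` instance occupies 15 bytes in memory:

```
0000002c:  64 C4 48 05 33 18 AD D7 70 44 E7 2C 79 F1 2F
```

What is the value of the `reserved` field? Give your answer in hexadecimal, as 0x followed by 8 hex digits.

0x2C79F12F

`reserved` follows `tag` (1 B), `index` (4 B), `entries` (4 B), `capacity` (2 B), so it starts at offset 1 + 4 + 4 + 2 = 11 and occupies 4 bytes.
Bytes at offsets 11..14: 2C 79 F1 2F.
Big-endian: lowest address holds the most-significant byte.
The bytes are already most-significant first: 0x2C79F12F.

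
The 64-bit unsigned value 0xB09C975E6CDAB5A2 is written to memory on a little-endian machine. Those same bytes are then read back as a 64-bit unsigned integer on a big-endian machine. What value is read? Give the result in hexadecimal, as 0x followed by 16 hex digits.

0xA2B5DA6C5E979CB0

Stored little-endian, the bytes at ascending addresses are A2 B5 DA 6C 5E 97 9C B0.
Read back as big-endian, the last byte is least significant, giving 0xA2B5DA6C5E979CB0.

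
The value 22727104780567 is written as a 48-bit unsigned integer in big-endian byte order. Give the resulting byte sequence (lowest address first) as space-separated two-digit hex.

14 AB 91 01 D9 17

22727104780567 in hexadecimal, padded to 48 bits, is 0x14AB9101D917.
Split into bytes (most-significant first): 14 AB 91 01 D9 17.
Big-endian stores the most-significant byte at the lowest address.
So the memory order matches the most-significant-first order: 14 AB 91 01 D9 17.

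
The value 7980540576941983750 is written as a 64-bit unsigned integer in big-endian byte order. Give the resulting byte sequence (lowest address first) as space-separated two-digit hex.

7980540576941983750 in hexadecimal, padded to 64 bits, is 0x6EC0935F3C37C806.
Split into bytes (most-significant first): 6E C0 93 5F 3C 37 C8 06.
In big-endian order the high byte comes first in memory.
So the memory order matches the most-significant-first order: 6E C0 93 5F 3C 37 C8 06.

6E C0 93 5F 3C 37 C8 06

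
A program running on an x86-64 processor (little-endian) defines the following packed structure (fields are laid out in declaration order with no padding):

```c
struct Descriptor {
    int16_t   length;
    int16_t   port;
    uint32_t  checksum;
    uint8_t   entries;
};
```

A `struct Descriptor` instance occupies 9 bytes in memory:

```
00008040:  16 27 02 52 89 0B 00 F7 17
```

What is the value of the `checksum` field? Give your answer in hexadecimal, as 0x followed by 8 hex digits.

0xF7000B89

`checksum` follows `length` (2 B), `port` (2 B), so it starts at offset 2 + 2 = 4 and occupies 4 bytes.
Bytes at offsets 4..7: 89 0B 00 F7.
Little-endian: lowest address holds the least-significant byte.
Reassemble most-significant byte first: F7 00 0B 89 → 0xF7000B89.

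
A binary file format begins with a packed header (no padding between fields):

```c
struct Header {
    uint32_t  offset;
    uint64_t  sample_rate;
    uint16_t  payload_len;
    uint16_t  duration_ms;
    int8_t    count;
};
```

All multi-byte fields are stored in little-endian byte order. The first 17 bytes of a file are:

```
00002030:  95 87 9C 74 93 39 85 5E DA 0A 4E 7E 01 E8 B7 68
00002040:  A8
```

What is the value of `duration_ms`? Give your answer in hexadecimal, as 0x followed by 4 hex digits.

0x68B7

`duration_ms` follows `offset` (4 B), `sample_rate` (8 B), `payload_len` (2 B), so it starts at offset 4 + 8 + 2 = 14 and occupies 2 bytes.
Bytes at offsets 14..15: B7 68.
In little-endian order the low byte comes first in memory.
Reassemble most-significant byte first: 68 B7 → 0x68B7.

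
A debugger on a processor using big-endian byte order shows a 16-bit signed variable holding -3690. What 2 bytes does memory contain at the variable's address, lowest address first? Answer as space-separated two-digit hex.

Two's complement of -3690 in 16 bits: 3690 = 0x0E6A; invert → 0xF195; add 1 → 0xF196.
Split into bytes (most-significant first): F1 96.
In big-endian order the high byte comes first in memory.
So the memory order matches the most-significant-first order: F1 96.

F1 96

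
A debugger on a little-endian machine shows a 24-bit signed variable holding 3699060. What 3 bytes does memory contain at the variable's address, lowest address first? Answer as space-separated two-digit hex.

3699060 in hexadecimal, padded to 24 bits, is 0x387174.
Split into bytes (most-significant first): 38 71 74.
Little-endian: lowest address holds the least-significant byte.
So at ascending addresses the bytes are 74 71 38.

74 71 38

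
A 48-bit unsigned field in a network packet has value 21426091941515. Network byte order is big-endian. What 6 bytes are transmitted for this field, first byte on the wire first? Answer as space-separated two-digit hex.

13 7C A6 99 5E 8B

21426091941515 in hexadecimal, padded to 48 bits, is 0x137CA6995E8B.
Split into bytes (most-significant first): 13 7C A6 99 5E 8B.
Big-endian stores the most-significant byte at the lowest address.
So the memory order matches the most-significant-first order: 13 7C A6 99 5E 8B.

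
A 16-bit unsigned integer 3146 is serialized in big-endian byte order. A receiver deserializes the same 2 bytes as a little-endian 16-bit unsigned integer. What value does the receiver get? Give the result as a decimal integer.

18956

3146 in 16-bit hexadecimal is 0x0C4A.
Stored big-endian, the bytes at ascending addresses are 0C 4A.
Read back as little-endian, the first byte is least significant, giving 0x4A0C.
0x4A0C = 18956.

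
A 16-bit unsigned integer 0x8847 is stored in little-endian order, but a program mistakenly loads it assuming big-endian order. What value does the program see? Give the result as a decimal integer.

18312

Stored little-endian, the bytes at ascending addresses are 47 88.
Read back as big-endian, the last byte is least significant, giving 0x4788.
0x4788 = 18312.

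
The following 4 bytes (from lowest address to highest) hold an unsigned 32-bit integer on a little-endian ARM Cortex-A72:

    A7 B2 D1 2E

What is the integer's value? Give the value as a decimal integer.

785494695

Little-endian stores the least-significant byte at the lowest address.
Reassemble most-significant byte first: 2E D1 B2 A7 → 0x2ED1B2A7.
0x2ED1B2A7 = 785494695.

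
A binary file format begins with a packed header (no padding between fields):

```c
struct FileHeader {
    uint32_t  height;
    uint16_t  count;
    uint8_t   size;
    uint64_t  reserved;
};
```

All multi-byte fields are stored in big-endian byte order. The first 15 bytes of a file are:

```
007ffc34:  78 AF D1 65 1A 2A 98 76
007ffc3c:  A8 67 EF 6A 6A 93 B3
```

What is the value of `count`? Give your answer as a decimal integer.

`count` follows `height` (4 bytes), so it starts at byte offset 4 and occupies 2 bytes.
Bytes at offsets 4..5: 1A 2A.
Big-endian stores the most-significant byte at the lowest address.
The bytes are already most-significant first: 0x1A2A.
0x1A2A = 6698.

6698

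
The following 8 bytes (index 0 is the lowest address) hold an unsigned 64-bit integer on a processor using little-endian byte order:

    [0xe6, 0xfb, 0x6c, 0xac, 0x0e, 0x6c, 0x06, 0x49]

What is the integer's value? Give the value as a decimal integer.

5262012024907168742

Little-endian: lowest address holds the least-significant byte.
Reassemble most-significant byte first: 49 06 6C 0E AC 6C FB E6 → 0x49066C0EAC6CFBE6.
0x49066C0EAC6CFBE6 = 5262012024907168742.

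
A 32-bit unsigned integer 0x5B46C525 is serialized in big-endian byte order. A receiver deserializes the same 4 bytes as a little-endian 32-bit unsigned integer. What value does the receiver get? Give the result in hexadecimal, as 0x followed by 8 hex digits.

Stored big-endian, the bytes at ascending addresses are 5B 46 C5 25.
Read back as little-endian, the first byte is least significant, giving 0x25C5465B.

0x25C5465B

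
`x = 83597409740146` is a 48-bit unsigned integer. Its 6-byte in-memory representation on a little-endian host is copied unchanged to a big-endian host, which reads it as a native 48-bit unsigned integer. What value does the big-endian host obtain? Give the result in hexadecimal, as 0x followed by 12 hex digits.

0x7265E909084C

83597409740146 in 48-bit hexadecimal is 0x4C0809E96572.
Stored little-endian, the bytes at ascending addresses are 72 65 E9 09 08 4C.
Read back as big-endian, the last byte is least significant, giving 0x7265E909084C.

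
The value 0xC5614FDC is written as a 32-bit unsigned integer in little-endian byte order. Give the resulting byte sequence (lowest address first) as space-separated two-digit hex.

Split into bytes (most-significant first): C5 61 4F DC.
Little-endian: lowest address holds the least-significant byte.
So at ascending addresses the bytes are DC 4F 61 C5.

DC 4F 61 C5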